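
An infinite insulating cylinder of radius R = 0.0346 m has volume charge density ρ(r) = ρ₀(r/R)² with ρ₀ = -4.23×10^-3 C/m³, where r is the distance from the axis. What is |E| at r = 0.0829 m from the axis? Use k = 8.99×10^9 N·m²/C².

Coaxial Gaussian cylinder, radius r = 0.0829 m, length L (r > R, full charge per length enclosed).
λ_enc = 2π ∫₀^R ρ₀(r'/R)^2 r' dr' = 2πρ₀R²/4 = -7.954×10^-6 C/m.
Since E is radial and uniform over the curved surface, Φ = E·2πrL = Q_enc/ε₀ = λ_enc L/ε₀.
E = 2k|λ_enc|/r = 2(8.99×10^9)(7.954×10^-6)/(0.0829) = 1.73×10^6 N/C.

|E| ≈ 1.73×10^6 V/m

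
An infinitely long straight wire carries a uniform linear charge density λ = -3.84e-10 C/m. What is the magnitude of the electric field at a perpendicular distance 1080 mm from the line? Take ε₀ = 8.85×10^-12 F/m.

6.39 N/C

Take a coaxial cylindrical Gaussian surface of radius r = 1080 mm and length L.
Q_enc = λL, so λ_enc = -3.84×10^-10 C/m.
Since E is radial and uniform over the curved surface, Φ = E·2πrL = Q_enc/ε₀ = λ_enc L/ε₀.
E = |λ_enc|/(2πε₀r) = (3.84×10^-10)/(2π·8.85×10^-12·1.08) = 6.39 N/C.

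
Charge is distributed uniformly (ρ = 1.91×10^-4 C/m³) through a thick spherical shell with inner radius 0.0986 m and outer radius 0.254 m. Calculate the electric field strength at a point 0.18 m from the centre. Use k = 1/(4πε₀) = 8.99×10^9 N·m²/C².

Take a concentric spherical Gaussian surface of radius r = 0.18 m (within the shell material, 0.0986 m < r < 0.254 m).
Enclosed charge is the volume from a to r: Q_enc = (4π/3)ρ(r³ − a³) = 3.899×10^-6 C.
Applying ∮E·dA = Q_enc/ε₀ with Φ = E(4πr²):
E = k|Q_enc|/r² = (8.99×10^9)(3.899e-6)/(0.18)² = 1.08e6 N/C.

|E| ≈ 1.08×10^6 N/C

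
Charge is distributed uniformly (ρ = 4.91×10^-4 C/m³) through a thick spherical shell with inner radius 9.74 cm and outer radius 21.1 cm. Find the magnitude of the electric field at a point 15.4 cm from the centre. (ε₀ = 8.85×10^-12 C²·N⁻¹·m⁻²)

Symmetry ⇒ E = E(r) r̂. Gaussian sphere of radius r = 15.4 cm (within the shell material, 9.74 cm < r < 21.1 cm).
Only the shell between 9.74 cm and r is enclosed: Q_enc = ρ·(4π/3)(r³ − a³) = (4.91e-4)·(4π/3)·((0.154)³ − (0.0974)³) = 5.611×10^-6 C.
Since E is radial and uniform over the Gaussian sphere, Φ = E·4πr² = Q_enc/ε₀.
E = |Q_enc|/(4πε₀r²) = (5.611×10^-6)/(4π·8.85×10^-12·(0.154)²) = 2.13×10^6 N/C.

|E| = 2.13×10^6 N/C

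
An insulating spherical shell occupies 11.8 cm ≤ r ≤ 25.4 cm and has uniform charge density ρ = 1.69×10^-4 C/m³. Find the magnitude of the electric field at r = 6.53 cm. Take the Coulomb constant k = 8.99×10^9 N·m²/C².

E = 0 (no enclosed charge)

By spherical symmetry E is radial; choose a Gaussian sphere of radius r = 6.53 cm (r < 11.8 cm, inside the empty cavity).
Q_enc = 0 (all charge lies at larger r); Gauss's law gives E = 0.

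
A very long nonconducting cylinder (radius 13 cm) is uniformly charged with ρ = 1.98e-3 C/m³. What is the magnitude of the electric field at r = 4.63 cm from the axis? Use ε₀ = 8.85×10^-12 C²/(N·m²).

E = 5.18×10^6 N/C

Coaxial Gaussian cylinder, radius r = 4.63 cm, length L (r < R).
Charge inside radius r per length L is ρ·πr²·L, so λ_enc = ρπr² = 1.333×10^-5 C/m.
Since E is radial and uniform over the curved surface, Φ = E·2πrL = Q_enc/ε₀ = λ_enc L/ε₀.
E = |λ_enc|/(2πε₀r) = (1.333e-5)/(2π·8.85×10^-12·0.0463) = 5.18×10^6 N/C.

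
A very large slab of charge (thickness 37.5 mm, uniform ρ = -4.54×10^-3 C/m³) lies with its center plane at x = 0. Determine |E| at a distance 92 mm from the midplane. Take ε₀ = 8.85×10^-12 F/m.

|E| = 9.62×10^6 V/m

The point |x| = 92 mm lies outside the slab (half-thickness 0.01875 m). A symmetric pillbox spanning the full slab encloses Q_enc = ρ·d·A.
Flux = 2EA ⇒ E = |ρ|d/(2ε₀), independent of distance outside.
E = (4.54×10^-3)(0.0375)/(2·8.85×10^-12) = 9.62e6 N/C.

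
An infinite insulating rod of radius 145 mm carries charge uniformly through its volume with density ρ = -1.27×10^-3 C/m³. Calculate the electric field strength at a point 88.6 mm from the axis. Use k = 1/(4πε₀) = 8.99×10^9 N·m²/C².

|E| = 6.36e6 N/C

By cylindrical symmetry E is radial; use a coaxial Gaussian cylinder of radius 88.6 mm and length L (r < R).
Enclosed charge per unit length: λ_enc = ρ·πr² = (-1.27×10^-3)π(0.0886)² = -3.132e-5 C/m.
By Gauss's law (flux through the curved wall only), E·2πrL = λ_enc L/ε₀.
E = 2k|λ_enc|/r = 2(8.99×10^9)(3.132×10^-5)/(0.0886) = 6.36e6 N/C.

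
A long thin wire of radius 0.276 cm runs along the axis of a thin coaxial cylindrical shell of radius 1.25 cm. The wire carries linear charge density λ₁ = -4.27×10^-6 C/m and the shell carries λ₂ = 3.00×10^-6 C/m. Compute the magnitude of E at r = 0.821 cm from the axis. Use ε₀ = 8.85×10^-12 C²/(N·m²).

E ≈ 9.35e6 N/C

Coaxial Gaussian cylinder, radius r = 0.821 cm, length L (between the conductors, 0.276 cm < r < 1.25 cm).
Only the inner wire is enclosed; the outer shell contributes nothing inside itself. λ_enc = λ₁ = -4.27×10^-6 C/m.
Applying ∮E·dA = Q_enc/ε₀ with the end caps contributing no flux:
E = |λ_enc|/(2πε₀r) = (4.27×10^-6)/(2π·8.85×10^-12·0.00821) = 9.35×10^6 N/C.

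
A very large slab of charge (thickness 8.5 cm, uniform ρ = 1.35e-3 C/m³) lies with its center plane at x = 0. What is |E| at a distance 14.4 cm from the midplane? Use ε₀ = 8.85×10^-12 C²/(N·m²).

The point |x| = 14.4 cm lies outside the slab (half-thickness 0.0425 m). A symmetric pillbox spanning the full slab encloses Q_enc = ρ·d·A.
Flux = 2EA ⇒ E = |ρ|d/(2ε₀), independent of distance outside.
E = (1.35e-3)(0.085)/(2·8.85×10^-12) = 6.48×10^6 N/C.

|E| ≈ 6.48e6 N/C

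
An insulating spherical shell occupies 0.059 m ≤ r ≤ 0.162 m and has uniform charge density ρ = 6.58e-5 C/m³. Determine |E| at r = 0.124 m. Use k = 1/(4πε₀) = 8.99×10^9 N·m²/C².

E = 2.74e5 V/m

Symmetry ⇒ E = E(r) r̂. Gaussian sphere of radius r = 0.124 m (within the shell material, 0.059 m < r < 0.162 m).
Enclosed charge is the volume from a to r: Q_enc = (4π/3)ρ(r³ − a³) = 4.689×10^-7 C.
Since E is radial and uniform over the Gaussian sphere, Φ = E·4πr² = Q_enc/ε₀.
E = k|Q_enc|/r² = (8.99×10^9)(4.689e-7)/(0.124)² = 2.74e5 N/C.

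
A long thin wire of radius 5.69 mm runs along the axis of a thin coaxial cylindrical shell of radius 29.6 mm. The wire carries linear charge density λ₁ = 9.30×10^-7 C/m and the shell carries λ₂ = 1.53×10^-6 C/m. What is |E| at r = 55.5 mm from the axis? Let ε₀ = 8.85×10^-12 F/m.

By cylindrical symmetry E is radial; use a coaxial Gaussian cylinder of radius 55.5 mm and length L (r > 29.6 mm, enclosing both).
λ_enc = λ₁ + λ₂ = (9.30e-7) + (1.53×10^-6) = 2.46×10^-6 C/m.
By Gauss's law (flux through the curved wall only), E·2πrL = λ_enc L/ε₀.
E = |λ_enc|/(2πε₀r) = (2.46e-6)/(2π·8.85×10^-12·0.0555) = 7.97×10^5 N/C.

E ≈ 7.97×10^5 N/C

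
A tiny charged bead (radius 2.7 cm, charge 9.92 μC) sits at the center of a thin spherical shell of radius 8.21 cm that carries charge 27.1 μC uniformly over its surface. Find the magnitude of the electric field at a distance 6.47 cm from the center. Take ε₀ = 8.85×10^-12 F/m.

Symmetry ⇒ E = E(r) r̂. Gaussian sphere of radius r = 6.47 cm (between the bodies, 2.7 cm < r < 8.21 cm).
Only the inner charge is enclosed; the outer shell contributes nothing inside itself. Q_enc = 9.92 μC = 9.92×10^-6 C.
Gauss's law: E·4πr² = Q_enc/ε₀.
E = |Q_enc|/(4πε₀r²) = (9.92×10^-6)/(4π·8.85×10^-12·(0.0647)²) = 2.13×10^7 N/C.

|E| ≈ 2.13×10^7 V/m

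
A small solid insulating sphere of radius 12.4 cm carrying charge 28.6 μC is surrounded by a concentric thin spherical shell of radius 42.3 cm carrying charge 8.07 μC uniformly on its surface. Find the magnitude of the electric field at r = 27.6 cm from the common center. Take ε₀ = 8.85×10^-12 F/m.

3.38×10^6 V/m

Use a concentric Gaussian sphere at r = 27.6 cm (between the bodies, 12.4 cm < r < 42.3 cm).
Only the inner charge is enclosed; the outer shell contributes nothing inside itself. Q_enc = 28.6 μC = 2.86×10^-5 C.
Applying ∮E·dA = Q_enc/ε₀ with Φ = E(4πr²):
E = |Q_enc|/(4πε₀r²) = (2.86e-5)/(4π·8.85×10^-12·(0.276)²) = 3.38×10^6 N/C.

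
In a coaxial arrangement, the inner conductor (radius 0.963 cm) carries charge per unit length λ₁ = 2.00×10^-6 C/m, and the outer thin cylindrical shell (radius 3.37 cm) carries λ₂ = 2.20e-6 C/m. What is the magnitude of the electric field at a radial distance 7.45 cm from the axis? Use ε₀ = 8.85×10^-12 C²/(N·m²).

Coaxial Gaussian cylinder, radius r = 7.45 cm, length L (r > 3.37 cm, enclosing both).
λ_enc = λ₁ + λ₂ = (2.00e-6) + (2.20×10^-6) = 4.20e-6 C/m.
Applying ∮E·dA = Q_enc/ε₀ with the end caps contributing no flux:
E = |λ_enc|/(2πε₀r) = (4.20e-6)/(2π·8.85×10^-12·0.0745) = 1.01×10^6 N/C.

E = 1.01×10^6 N/C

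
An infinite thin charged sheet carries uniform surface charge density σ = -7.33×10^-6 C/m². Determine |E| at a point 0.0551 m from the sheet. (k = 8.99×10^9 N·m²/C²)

Choose a cylindrical pillbox piercing the sheet, end faces (area A) parallel to it.
Only the two end caps contribute flux: Φ = 2EA. With Q_enc = σA, Gauss's law gives E = |σ|/(2ε₀).
E = 2πk|σ| = 2π(8.99×10^9)(7.33×10^-6) = 4.14×10^5 N/C.

E ≈ 4.14e5 N/C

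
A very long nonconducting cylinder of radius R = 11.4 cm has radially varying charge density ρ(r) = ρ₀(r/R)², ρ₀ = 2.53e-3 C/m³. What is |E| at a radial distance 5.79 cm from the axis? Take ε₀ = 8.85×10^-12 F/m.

By cylindrical symmetry E is radial; use a coaxial Gaussian cylinder of radius 5.79 cm and length L (r < R).
Integrating ρ over the cross-section to radius r: λ_enc = (2πρ₀/R²) ∫₀^r r'^3 dr' = 2πρ₀ r^4/(4·R²) = 3.437e-6 C/m.
Gauss's law: E·2πrL = λ_enc L/ε₀.
E = |λ_enc|/(2πε₀r) = (3.437×10^-6)/(2π·8.85×10^-12·0.0579) = 1.07×10^6 N/C.

|E| = 1.07×10^6 N/C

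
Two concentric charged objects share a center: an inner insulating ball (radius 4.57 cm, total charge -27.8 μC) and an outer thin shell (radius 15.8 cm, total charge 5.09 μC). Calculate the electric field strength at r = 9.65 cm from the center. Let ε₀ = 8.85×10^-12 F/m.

E ≈ 2.68×10^7 N/C

Take a concentric spherical Gaussian surface of radius r = 9.65 cm (between the bodies, 4.57 cm < r < 15.8 cm).
Only the inner charge is enclosed; the outer shell contributes nothing inside itself. Q_enc = -27.8 μC = -2.78×10^-5 C.
Applying ∮E·dA = Q_enc/ε₀ with Φ = E(4πr²):
E = |Q_enc|/(4πε₀r²) = (2.78×10^-5)/(4π·8.85×10^-12·(0.0965)²) = 2.68e7 N/C.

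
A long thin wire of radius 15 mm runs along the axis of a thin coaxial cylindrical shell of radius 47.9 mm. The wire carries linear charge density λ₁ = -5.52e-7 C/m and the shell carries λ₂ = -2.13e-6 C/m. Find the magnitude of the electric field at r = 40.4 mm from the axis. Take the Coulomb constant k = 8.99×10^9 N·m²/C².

|E| = 2.46e5 V/m

Choose a coaxial cylinder of radius r = 40.4 mm (arbitrary length L) as the Gaussian surface (between the conductors, 15 mm < r < 47.9 mm).
Only the inner wire is enclosed; the outer shell contributes nothing inside itself. λ_enc = λ₁ = -5.52×10^-7 C/m.
Gauss's law: E·2πrL = λ_enc L/ε₀.
E = 2k|λ_enc|/r = 2(8.99×10^9)(5.52×10^-7)/(0.0404) = 2.46×10^5 N/C.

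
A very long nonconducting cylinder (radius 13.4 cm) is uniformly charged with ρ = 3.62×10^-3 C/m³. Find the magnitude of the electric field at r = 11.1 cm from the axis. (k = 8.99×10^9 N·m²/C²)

By cylindrical symmetry E is radial; use a coaxial Gaussian cylinder of radius 11.1 cm and length L (r < R).
Charge inside radius r per length L is ρ·πr²·L, so λ_enc = ρπr² = 1.401×10^-4 C/m.
Gauss's law: E·2πrL = λ_enc L/ε₀.
E = 2k|λ_enc|/r = 2(8.99×10^9)(1.401×10^-4)/(0.111) = 2.27×10^7 N/C.

2.27e7 N/C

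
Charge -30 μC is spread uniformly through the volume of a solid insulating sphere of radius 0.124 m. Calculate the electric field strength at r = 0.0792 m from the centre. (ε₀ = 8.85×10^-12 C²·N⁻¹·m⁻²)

By spherical symmetry E is radial; choose a Gaussian sphere of radius r = 0.0792 m (r < R).
Only the charge within r is enclosed: Q_enc = Q·(r/R)³ = (-30 μC)·(0.0792 m/0.124 m)³ = -7.817e-6 C.
Gauss's law: E·4πr² = Q_enc/ε₀.
E = |Q_enc|/(4πε₀r²) = (7.817×10^-6)/(4π·8.85×10^-12·(0.0792)²) = 1.12×10^7 N/C.

1.12×10^7 N/C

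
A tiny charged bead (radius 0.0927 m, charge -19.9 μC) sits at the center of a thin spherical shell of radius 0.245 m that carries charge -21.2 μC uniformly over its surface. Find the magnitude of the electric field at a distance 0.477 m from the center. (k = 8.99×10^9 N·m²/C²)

By spherical symmetry E is radial; choose a Gaussian sphere of radius r = 0.477 m (r > 0.245 m, enclosing both).
Q_enc = (-19.9 μC) + (-21.2 μC) = -4.11e-5 C.
By Gauss's law, ∮E·dA = E·4πr² = Q_enc/ε₀.
E = k|Q_enc|/r² = (8.99×10^9)(4.11×10^-5)/(0.477)² = 1.62×10^6 N/C.

E = 1.62×10^6 N/C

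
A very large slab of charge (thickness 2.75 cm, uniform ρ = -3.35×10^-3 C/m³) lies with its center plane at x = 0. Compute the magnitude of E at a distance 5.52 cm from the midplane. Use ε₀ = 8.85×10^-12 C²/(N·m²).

The point |x| = 5.52 cm lies outside the slab (half-thickness 0.01375 m). A symmetric pillbox spanning the full slab encloses Q_enc = ρ·d·A.
Flux = 2EA ⇒ E = |ρ|d/(2ε₀), independent of distance outside.
E = (3.35×10^-3)(0.0275)/(2·8.85×10^-12) = 5.20×10^6 N/C.

E ≈ 5.20×10^6 N/C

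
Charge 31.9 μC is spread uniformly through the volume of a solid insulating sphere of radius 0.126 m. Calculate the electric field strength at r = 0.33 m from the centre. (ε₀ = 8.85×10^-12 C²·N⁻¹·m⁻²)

Symmetry ⇒ E = E(r) r̂. Gaussian sphere of radius r = 0.33 m (r > R, so the entire charge is enclosed).
Q_enc = 31.9 μC = 3.19×10^-5 C.
By Gauss's law, ∮E·dA = E·4πr² = Q_enc/ε₀.
E = |Q_enc|/(4πε₀r²) = (3.19e-5)/(4π·8.85×10^-12·(0.33)²) = 2.63e6 N/C.

E = 2.63×10^6 N/C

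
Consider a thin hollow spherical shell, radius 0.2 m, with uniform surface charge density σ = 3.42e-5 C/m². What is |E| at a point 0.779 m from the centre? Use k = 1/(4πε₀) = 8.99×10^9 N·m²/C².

By spherical symmetry E is radial; choose a Gaussian sphere of radius r = 0.779 m (r > 0.2 m).
The entire shell is enclosed: Q_enc = σ·4πR² = (3.42×10^-5)·4π·(0.2)² = 1.719×10^-5 C.
Gauss's law: E·4πr² = Q_enc/ε₀.
E = k|Q_enc|/r² = (8.99×10^9)(1.719e-5)/(0.779)² = 2.55×10^5 N/C.

|E| ≈ 2.55e5 N/C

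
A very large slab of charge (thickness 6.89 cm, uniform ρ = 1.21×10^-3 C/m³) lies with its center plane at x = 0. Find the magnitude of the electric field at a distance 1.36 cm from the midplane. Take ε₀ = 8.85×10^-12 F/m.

E ≈ 1.86×10^6 N/C

By symmetry E is perpendicular to the slab. A Gaussian pillbox from −1.36 cm to +1.36 cm (face area A) lies entirely within the slab.
Q_enc = ρ·(2x)·A and flux = 2EA, so 2EA = 2ρxA/ε₀ ⇒ E = |ρ|x/ε₀.
E = (1.21×10^-3)(0.0136)/(8.85×10^-12) = 1.86e6 N/C.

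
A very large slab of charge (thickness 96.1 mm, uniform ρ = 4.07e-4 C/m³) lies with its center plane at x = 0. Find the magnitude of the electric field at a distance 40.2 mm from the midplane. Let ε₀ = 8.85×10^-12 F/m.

By symmetry E is perpendicular to the slab. A Gaussian pillbox from −40.2 mm to +40.2 mm (face area A) lies entirely within the slab.
Q_enc = ρ·(2x)·A and flux = 2EA, so 2EA = 2ρxA/ε₀ ⇒ E = |ρ|x/ε₀.
E = (4.07×10^-4)(0.0402)/(8.85×10^-12) = 1.85×10^6 N/C.

1.85×10^6 V/m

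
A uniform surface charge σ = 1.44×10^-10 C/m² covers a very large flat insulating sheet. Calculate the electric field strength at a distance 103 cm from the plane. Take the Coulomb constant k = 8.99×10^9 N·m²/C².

Choose a cylindrical pillbox piercing the sheet, end faces (area A) parallel to it.
Only the two end caps contribute flux: Φ = 2EA. With Q_enc = σA, Gauss's law gives E = |σ|/(2ε₀).
E = 2πk|σ| = 2π(8.99×10^9)(1.44×10^-10) = 8.13 N/C.

E ≈ 8.13 N/C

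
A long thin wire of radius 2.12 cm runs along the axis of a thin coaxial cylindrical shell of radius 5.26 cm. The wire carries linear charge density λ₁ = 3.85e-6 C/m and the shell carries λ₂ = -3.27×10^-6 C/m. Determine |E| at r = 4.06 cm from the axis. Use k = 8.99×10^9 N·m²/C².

1.71e6 N/C

By cylindrical symmetry E is radial; use a coaxial Gaussian cylinder of radius 4.06 cm and length L (between the conductors, 2.12 cm < r < 5.26 cm).
Only the inner wire is enclosed; the outer shell contributes nothing inside itself. λ_enc = λ₁ = 3.85×10^-6 C/m.
Applying ∮E·dA = Q_enc/ε₀ with the end caps contributing no flux:
E = 2k|λ_enc|/r = 2(8.99×10^9)(3.85×10^-6)/(0.0406) = 1.71×10^6 N/C.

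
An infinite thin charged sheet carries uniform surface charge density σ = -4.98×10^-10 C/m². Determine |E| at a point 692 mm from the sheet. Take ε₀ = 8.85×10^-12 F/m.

28.1 N/C

By planar symmetry E is perpendicular to the sheet and uniform; use a Gaussian pillbox with flat faces of area A on each side of the sheet.
Only the two end caps contribute flux: Φ = 2EA. With Q_enc = σA, Gauss's law gives E = |σ|/(2ε₀).
E = |σ|/(2ε₀) = (4.98×10^-10)/(2·8.85×10^-12) = 28.1 N/C.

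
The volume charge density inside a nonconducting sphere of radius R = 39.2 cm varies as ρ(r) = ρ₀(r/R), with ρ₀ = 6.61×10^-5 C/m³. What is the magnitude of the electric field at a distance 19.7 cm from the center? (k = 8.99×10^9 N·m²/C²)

E = 1.85e5 N/C

By spherical symmetry E is radial; choose a Gaussian sphere of radius r = 19.7 cm (r < R).
Integrate the density: Q_enc = 4π ∫₀^r ρ₀(r'/R)^1 r'² dr' = 4πρ₀ r^4/(4·R) = 7.979×10^-7 C.
Applying ∮E·dA = Q_enc/ε₀ with Φ = E(4πr²):
E = k|Q_enc|/r² = (8.99×10^9)(7.979×10^-7)/(0.197)² = 1.85×10^5 N/C.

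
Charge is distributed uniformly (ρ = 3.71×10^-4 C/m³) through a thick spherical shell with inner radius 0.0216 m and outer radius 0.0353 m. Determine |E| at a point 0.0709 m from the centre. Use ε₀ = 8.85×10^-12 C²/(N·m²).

Use a concentric Gaussian sphere at r = 0.0709 m (r > 0.0353 m, enclosing the whole shell).
Q_enc = ρ·(4π/3)(b³ − a³) = (3.71e-4)·(4π/3)·((0.0353)³ − (0.0216)³) = 5.27×10^-8 C.
By Gauss's law, ∮E·dA = E·4πr² = Q_enc/ε₀.
E = |Q_enc|/(4πε₀r²) = (5.27×10^-8)/(4π·8.85×10^-12·(0.0709)²) = 9.43×10^4 N/C.

9.43e4 N/C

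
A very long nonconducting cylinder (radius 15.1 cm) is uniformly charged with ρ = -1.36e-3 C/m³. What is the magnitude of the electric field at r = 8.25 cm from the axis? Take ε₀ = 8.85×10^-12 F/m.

By cylindrical symmetry E is radial; use a coaxial Gaussian cylinder of radius 8.25 cm and length L (r < R).
Charge inside radius r per length L is ρ·πr²·L, so λ_enc = ρπr² = -2.908e-5 C/m.
Since E is radial and uniform over the curved surface, Φ = E·2πrL = Q_enc/ε₀ = λ_enc L/ε₀.
E = |λ_enc|/(2πε₀r) = (2.908e-5)/(2π·8.85×10^-12·0.0825) = 6.34×10^6 N/C.

E = 6.34×10^6 N/C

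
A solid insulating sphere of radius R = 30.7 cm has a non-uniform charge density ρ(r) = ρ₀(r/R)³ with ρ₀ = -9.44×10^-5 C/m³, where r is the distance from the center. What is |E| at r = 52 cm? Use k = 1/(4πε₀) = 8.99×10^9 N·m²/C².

Take a concentric spherical Gaussian surface of radius r = 52 cm (r > R, all charge enclosed).
Q_enc = 4π ∫₀^R ρ₀(r'/R)^3 r'² dr' = 4πρ₀R³/6 = -5.721×10^-6 C.
Gauss's law: E·4πr² = Q_enc/ε₀.
E = k|Q_enc|/r² = (8.99×10^9)(5.721×10^-6)/(0.52)² = 1.90×10^5 N/C.

E = 1.90×10^5 V/m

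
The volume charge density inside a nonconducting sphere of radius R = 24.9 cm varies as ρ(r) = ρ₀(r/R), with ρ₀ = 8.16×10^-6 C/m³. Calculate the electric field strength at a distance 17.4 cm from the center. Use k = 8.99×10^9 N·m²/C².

|E| = 2.80×10^4 N/C

Take a concentric spherical Gaussian surface of radius r = 17.4 cm (r < R).
Integrate the density: Q_enc = 4π ∫₀^r ρ₀(r'/R)^1 r'² dr' = 4πρ₀ r^4/(4·R) = 9.437×10^-8 C.
Since E is radial and uniform over the Gaussian sphere, Φ = E·4πr² = Q_enc/ε₀.
E = k|Q_enc|/r² = (8.99×10^9)(9.437×10^-8)/(0.174)² = 2.80×10^4 N/C.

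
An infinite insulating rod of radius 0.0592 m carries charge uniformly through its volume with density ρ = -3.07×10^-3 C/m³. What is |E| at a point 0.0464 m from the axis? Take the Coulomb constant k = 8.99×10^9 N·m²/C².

|E| = 8.05×10^6 V/m

By cylindrical symmetry E is radial; use a coaxial Gaussian cylinder of radius 0.0464 m and length L (r < R).
Charge inside radius r per length L is ρ·πr²·L, so λ_enc = ρπr² = -2.076×10^-5 C/m.
Applying ∮E·dA = Q_enc/ε₀ with the end caps contributing no flux:
E = 2k|λ_enc|/r = 2(8.99×10^9)(2.076×10^-5)/(0.0464) = 8.05e6 N/C.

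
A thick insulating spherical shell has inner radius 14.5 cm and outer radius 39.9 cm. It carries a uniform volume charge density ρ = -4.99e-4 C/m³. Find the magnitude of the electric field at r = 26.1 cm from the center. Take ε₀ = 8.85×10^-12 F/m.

4.06e6 V/m

By spherical symmetry E is radial; choose a Gaussian sphere of radius r = 26.1 cm (within the shell material, 14.5 cm < r < 39.9 cm).
Enclosed charge is the volume from a to r: Q_enc = (4π/3)ρ(r³ − a³) = -3.079e-5 C.
Gauss's law: E·4πr² = Q_enc/ε₀.
E = |Q_enc|/(4πε₀r²) = (3.079e-5)/(4π·8.85×10^-12·(0.261)²) = 4.06×10^6 N/C.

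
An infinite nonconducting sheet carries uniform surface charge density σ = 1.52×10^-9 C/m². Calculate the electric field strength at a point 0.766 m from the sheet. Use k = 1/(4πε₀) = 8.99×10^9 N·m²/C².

The symmetry is planar: E is normal to the sheet and the same magnitude on both sides. Take a pillbox straddling the sheet with end-cap area A.
Flux Φ = 2EA and Q_enc = σA, so 2EA = σA/ε₀ ⇒ E = |σ|/(2ε₀), independent of distance.
E = 2πk|σ| = 2π(8.99×10^9)(1.52×10^-9) = 85.9 N/C.

|E| = 85.9 N/C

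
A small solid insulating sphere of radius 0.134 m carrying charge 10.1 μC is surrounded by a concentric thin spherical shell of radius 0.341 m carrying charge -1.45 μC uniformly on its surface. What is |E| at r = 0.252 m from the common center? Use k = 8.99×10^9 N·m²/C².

By spherical symmetry E is radial; choose a Gaussian sphere of radius r = 0.252 m (between the bodies, 0.134 m < r < 0.341 m).
Only the inner charge is enclosed; the outer shell contributes nothing inside itself. Q_enc = 10.1 μC = 1.01×10^-5 C.
Applying ∮E·dA = Q_enc/ε₀ with Φ = E(4πr²):
E = k|Q_enc|/r² = (8.99×10^9)(1.01×10^-5)/(0.252)² = 1.43×10^6 N/C.

E ≈ 1.43e6 V/m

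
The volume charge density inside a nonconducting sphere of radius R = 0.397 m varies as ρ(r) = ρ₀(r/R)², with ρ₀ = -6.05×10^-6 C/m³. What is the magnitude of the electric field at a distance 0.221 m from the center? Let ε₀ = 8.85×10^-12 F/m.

E = 9.36e3 N/C

Use a concentric Gaussian sphere at r = 0.221 m (r < R).
Integrate the density: Q_enc = 4π ∫₀^r ρ₀(r'/R)^2 r'² dr' = 4πρ₀ r^5/(5·R²) = -5.086e-8 C.
Gauss's law: E·4πr² = Q_enc/ε₀.
E = |Q_enc|/(4πε₀r²) = (5.086×10^-8)/(4π·8.85×10^-12·(0.221)²) = 9.36×10^3 N/C.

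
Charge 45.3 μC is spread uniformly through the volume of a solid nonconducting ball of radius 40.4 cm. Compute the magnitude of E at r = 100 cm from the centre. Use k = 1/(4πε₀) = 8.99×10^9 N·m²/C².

|E| = 4.07e5 V/m

Use a concentric Gaussian sphere at r = 100 cm (r > R, so the entire charge is enclosed).
Q_enc = 45.3 μC = 4.53×10^-5 C.
By Gauss's law, ∮E·dA = E·4πr² = Q_enc/ε₀.
E = k|Q_enc|/r² = (8.99×10^9)(4.53×10^-5)/(1)² = 4.07e5 N/C.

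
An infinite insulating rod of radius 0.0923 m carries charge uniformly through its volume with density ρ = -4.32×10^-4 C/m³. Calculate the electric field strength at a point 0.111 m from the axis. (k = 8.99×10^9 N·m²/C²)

Choose a coaxial cylinder of radius r = 0.111 m (arbitrary length L) as the Gaussian surface (r > 0.0923 m, full cross-section enclosed).
λ_enc = ρ·πR² = (-4.32e-4)π(0.0923)² = -1.156×10^-5 C/m.
By Gauss's law (flux through the curved wall only), E·2πrL = λ_enc L/ε₀.
E = 2k|λ_enc|/r = 2(8.99×10^9)(1.156×10^-5)/(0.111) = 1.87×10^6 N/C.

|E| ≈ 1.87×10^6 N/C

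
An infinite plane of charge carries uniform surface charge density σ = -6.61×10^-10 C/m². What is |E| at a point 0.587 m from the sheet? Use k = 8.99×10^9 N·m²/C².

E = 37.3 N/C

By planar symmetry E is perpendicular to the sheet and uniform; use a Gaussian pillbox with flat faces of area A on each side of the sheet.
Only the two end caps contribute flux: Φ = 2EA. With Q_enc = σA, Gauss's law gives E = |σ|/(2ε₀).
E = 2πk|σ| = 2π(8.99×10^9)(6.61×10^-10) = 37.3 N/C.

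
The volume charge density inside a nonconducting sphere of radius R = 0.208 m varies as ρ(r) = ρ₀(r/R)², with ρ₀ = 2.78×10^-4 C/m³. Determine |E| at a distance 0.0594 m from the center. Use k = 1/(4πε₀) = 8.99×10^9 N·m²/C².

E ≈ 3.04e4 N/C

Symmetry ⇒ E = E(r) r̂. Gaussian sphere of radius r = 0.0594 m (r < R).
Q_enc = ∫₀^r ρ(r')·4πr'² dr' = (4πρ₀/R²) ∫₀^r r'^4 dr' = 4πρ₀ r^5/(5·R²) = 1.194×10^-8 C.
Applying ∮E·dA = Q_enc/ε₀ with Φ = E(4πr²):
E = k|Q_enc|/r² = (8.99×10^9)(1.194×10^-8)/(0.0594)² = 3.04×10^4 N/C.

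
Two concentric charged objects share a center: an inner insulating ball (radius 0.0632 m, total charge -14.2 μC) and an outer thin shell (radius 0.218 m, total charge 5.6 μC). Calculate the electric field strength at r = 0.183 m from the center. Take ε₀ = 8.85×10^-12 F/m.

Use a concentric Gaussian sphere at r = 0.183 m (between the bodies, 0.0632 m < r < 0.218 m).
The shell at 0.218 m lies outside the Gaussian surface, so Q_enc = -14.2 μC = -1.42×10^-5 C.
By Gauss's law, ∮E·dA = E·4πr² = Q_enc/ε₀.
E = |Q_enc|/(4πε₀r²) = (1.42×10^-5)/(4π·8.85×10^-12·(0.183)²) = 3.81×10^6 N/C.

E ≈ 3.81e6 V/m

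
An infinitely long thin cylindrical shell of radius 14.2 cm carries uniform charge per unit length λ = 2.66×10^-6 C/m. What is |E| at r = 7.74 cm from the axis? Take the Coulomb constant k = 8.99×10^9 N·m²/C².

E = 0 (no enclosed charge)

Choose a coaxial cylinder of radius r = 7.74 cm (arbitrary length L) as the Gaussian surface (r < 14.2 cm, inside the shell).
All the surface charge lies outside this cylinder: Q_enc = 0, hence E = 0.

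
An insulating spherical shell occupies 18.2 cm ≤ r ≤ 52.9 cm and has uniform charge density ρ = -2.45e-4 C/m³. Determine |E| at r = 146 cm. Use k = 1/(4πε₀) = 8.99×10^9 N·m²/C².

|E| ≈ 6.15×10^5 V/m

Take a concentric spherical Gaussian surface of radius r = 146 cm (r > 52.9 cm, enclosing the whole shell).
Q_enc = ρ·(4π/3)(b³ − a³) = (-2.45×10^-4)·(4π/3)·((0.529)³ − (0.182)³) = -1.457×10^-4 C.
Applying ∮E·dA = Q_enc/ε₀ with Φ = E(4πr²):
E = k|Q_enc|/r² = (8.99×10^9)(1.457e-4)/(1.46)² = 6.15e5 N/C.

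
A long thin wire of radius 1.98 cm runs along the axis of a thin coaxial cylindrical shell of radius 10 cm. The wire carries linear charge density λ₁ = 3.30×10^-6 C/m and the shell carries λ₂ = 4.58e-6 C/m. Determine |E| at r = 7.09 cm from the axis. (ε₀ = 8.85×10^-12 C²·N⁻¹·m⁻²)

Coaxial Gaussian cylinder, radius r = 7.09 cm, length L (between the conductors, 1.98 cm < r < 10 cm).
The shell at 10 cm lies outside the Gaussian surface, so λ_enc = λ₁ = 3.30×10^-6 C/m.
Applying ∮E·dA = Q_enc/ε₀ with the end caps contributing no flux:
E = |λ_enc|/(2πε₀r) = (3.30e-6)/(2π·8.85×10^-12·0.0709) = 8.37×10^5 N/C.

8.37×10^5 V/m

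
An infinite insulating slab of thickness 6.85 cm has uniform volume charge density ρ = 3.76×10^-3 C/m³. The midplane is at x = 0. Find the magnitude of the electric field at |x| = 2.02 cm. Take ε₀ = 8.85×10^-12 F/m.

By symmetry E is perpendicular to the slab. A Gaussian pillbox from −2.02 cm to +2.02 cm (face area A) lies entirely within the slab.
Q_enc = ρ·(2x)·A and flux = 2EA, so 2EA = 2ρxA/ε₀ ⇒ E = |ρ|x/ε₀.
E = (3.76×10^-3)(0.0202)/(8.85×10^-12) = 8.58e6 N/C.

|E| = 8.58×10^6 N/C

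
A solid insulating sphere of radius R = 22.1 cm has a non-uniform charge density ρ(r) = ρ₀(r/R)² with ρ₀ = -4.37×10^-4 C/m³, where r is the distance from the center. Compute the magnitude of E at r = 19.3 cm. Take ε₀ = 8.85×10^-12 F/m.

By spherical symmetry E is radial; choose a Gaussian sphere of radius r = 19.3 cm (r < R).
Q_enc = ∫₀^r ρ(r')·4πr'² dr' = (4πρ₀/R²) ∫₀^r r'^4 dr' = 4πρ₀ r^5/(5·R²) = -6.022e-6 C.
Gauss's law: E·4πr² = Q_enc/ε₀.
E = |Q_enc|/(4πε₀r²) = (6.022e-6)/(4π·8.85×10^-12·(0.193)²) = 1.45e6 N/C.

|E| ≈ 1.45×10^6 V/m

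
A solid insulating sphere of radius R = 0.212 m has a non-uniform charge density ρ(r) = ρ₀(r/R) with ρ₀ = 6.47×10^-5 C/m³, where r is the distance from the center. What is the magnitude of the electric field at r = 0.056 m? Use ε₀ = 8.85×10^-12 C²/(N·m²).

2.70e4 N/C

Symmetry ⇒ E = E(r) r̂. Gaussian sphere of radius r = 0.056 m (r < R).
Q_enc = ∫₀^r ρ(r')·4πr'² dr' = (4πρ₀/R) ∫₀^r r'^3 dr' = 4πρ₀ r^4/(4·R) = 9.429×10^-9 C.
Gauss's law: E·4πr² = Q_enc/ε₀.
E = |Q_enc|/(4πε₀r²) = (9.429×10^-9)/(4π·8.85×10^-12·(0.056)²) = 2.70×10^4 N/C.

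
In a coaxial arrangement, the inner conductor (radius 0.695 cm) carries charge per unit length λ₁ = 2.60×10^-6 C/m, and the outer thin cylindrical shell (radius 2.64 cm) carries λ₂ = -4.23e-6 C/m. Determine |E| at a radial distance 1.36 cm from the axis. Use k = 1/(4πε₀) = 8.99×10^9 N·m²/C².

|E| ≈ 3.44e6 N/C

Coaxial Gaussian cylinder, radius r = 1.36 cm, length L (between the conductors, 0.695 cm < r < 2.64 cm).
The shell at 2.64 cm lies outside the Gaussian surface, so λ_enc = λ₁ = 2.60e-6 C/m.
Since E is radial and uniform over the curved surface, Φ = E·2πrL = Q_enc/ε₀ = λ_enc L/ε₀.
E = 2k|λ_enc|/r = 2(8.99×10^9)(2.60×10^-6)/(0.0136) = 3.44×10^6 N/C.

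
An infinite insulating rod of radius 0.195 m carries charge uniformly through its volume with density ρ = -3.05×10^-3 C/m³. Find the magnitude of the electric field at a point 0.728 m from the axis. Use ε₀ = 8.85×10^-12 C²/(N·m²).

By cylindrical symmetry E is radial; use a coaxial Gaussian cylinder of radius 0.728 m and length L (r > 0.195 m, full cross-section enclosed).
λ_enc = ρ·πR² = (-3.05e-3)π(0.195)² = -3.644e-4 C/m.
By Gauss's law (flux through the curved wall only), E·2πrL = λ_enc L/ε₀.
E = |λ_enc|/(2πε₀r) = (3.644e-4)/(2π·8.85×10^-12·0.728) = 9.00×10^6 N/C.

E ≈ 9.00×10^6 N/C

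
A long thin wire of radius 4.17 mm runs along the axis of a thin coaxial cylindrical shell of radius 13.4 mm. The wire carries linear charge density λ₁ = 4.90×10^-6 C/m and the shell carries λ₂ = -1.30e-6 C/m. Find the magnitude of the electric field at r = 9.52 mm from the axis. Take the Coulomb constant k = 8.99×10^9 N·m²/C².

E = 9.25×10^6 N/C

Choose a coaxial cylinder of radius r = 9.52 mm (arbitrary length L) as the Gaussian surface (between the conductors, 4.17 mm < r < 13.4 mm).
The shell at 13.4 mm lies outside the Gaussian surface, so λ_enc = λ₁ = 4.90e-6 C/m.
Gauss's law: E·2πrL = λ_enc L/ε₀.
E = 2k|λ_enc|/r = 2(8.99×10^9)(4.90×10^-6)/(0.00952) = 9.25e6 N/C.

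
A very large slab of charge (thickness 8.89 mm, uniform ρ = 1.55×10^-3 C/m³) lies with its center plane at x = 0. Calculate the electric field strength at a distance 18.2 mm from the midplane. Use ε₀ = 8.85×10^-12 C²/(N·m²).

The point |x| = 18.2 mm lies outside the slab (half-thickness 0.004445 m). A symmetric pillbox spanning the full slab encloses Q_enc = ρ·d·A.
Flux = 2EA ⇒ E = |ρ|d/(2ε₀), independent of distance outside.
E = (1.55×10^-3)(0.00889)/(2·8.85×10^-12) = 7.79e5 N/C.

|E| = 7.79e5 V/m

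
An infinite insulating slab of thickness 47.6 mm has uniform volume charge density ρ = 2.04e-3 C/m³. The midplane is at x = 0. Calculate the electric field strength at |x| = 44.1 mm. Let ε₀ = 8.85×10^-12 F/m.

5.49e6 V/m

The point |x| = 44.1 mm lies outside the slab (half-thickness 0.0238 m). A symmetric pillbox spanning the full slab encloses Q_enc = ρ·d·A.
Flux = 2EA ⇒ E = |ρ|d/(2ε₀), independent of distance outside.
E = (2.04×10^-3)(0.0476)/(2·8.85×10^-12) = 5.49e6 N/C.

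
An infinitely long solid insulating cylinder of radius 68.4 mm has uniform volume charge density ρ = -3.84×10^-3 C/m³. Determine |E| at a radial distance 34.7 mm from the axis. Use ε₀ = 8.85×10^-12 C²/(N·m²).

|E| = 7.53e6 V/m

Choose a coaxial cylinder of radius r = 34.7 mm (arbitrary length L) as the Gaussian surface (r < R).
Enclosed charge per unit length: λ_enc = ρ·πr² = (-3.84e-3)π(0.0347)² = -1.453e-5 C/m.
Gauss's law: E·2πrL = λ_enc L/ε₀.
E = |λ_enc|/(2πε₀r) = (1.453e-5)/(2π·8.85×10^-12·0.0347) = 7.53×10^6 N/C.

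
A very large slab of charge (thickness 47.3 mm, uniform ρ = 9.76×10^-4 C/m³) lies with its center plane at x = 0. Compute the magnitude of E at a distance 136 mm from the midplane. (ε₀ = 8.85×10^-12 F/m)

2.61×10^6 V/m

The point |x| = 136 mm lies outside the slab (half-thickness 0.02365 m). A symmetric pillbox spanning the full slab encloses Q_enc = ρ·d·A.
Flux = 2EA ⇒ E = |ρ|d/(2ε₀), independent of distance outside.
E = (9.76e-4)(0.0473)/(2·8.85×10^-12) = 2.61×10^6 N/C.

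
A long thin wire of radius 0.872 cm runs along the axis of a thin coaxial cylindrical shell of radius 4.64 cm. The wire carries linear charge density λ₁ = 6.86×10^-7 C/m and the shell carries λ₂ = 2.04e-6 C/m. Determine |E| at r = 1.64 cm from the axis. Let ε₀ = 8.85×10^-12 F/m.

E = 7.52×10^5 V/m

Coaxial Gaussian cylinder, radius r = 1.64 cm, length L (between the conductors, 0.872 cm < r < 4.64 cm).
Only the inner wire is enclosed; the outer shell contributes nothing inside itself. λ_enc = λ₁ = 6.86×10^-7 C/m.
By Gauss's law (flux through the curved wall only), E·2πrL = λ_enc L/ε₀.
E = |λ_enc|/(2πε₀r) = (6.86e-7)/(2π·8.85×10^-12·0.0164) = 7.52e5 N/C.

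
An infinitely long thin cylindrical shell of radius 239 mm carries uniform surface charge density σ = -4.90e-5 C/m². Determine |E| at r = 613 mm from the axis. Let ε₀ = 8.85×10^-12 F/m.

E ≈ 2.16e6 V/m

By cylindrical symmetry E is radial; use a coaxial Gaussian cylinder of radius 613 mm and length L (r > 239 mm).
The whole shell is enclosed: λ_enc = σ·2πR = (-4.90×10^-5)·2π·(0.239) = -7.358×10^-5 C/m.
Applying ∮E·dA = Q_enc/ε₀ with the end caps contributing no flux:
E = |λ_enc|/(2πε₀r) = (7.358e-5)/(2π·8.85×10^-12·0.613) = 2.16×10^6 N/C.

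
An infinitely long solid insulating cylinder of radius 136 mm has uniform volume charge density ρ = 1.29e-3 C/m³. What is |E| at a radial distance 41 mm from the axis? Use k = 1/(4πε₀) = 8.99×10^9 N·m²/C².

By cylindrical symmetry E is radial; use a coaxial Gaussian cylinder of radius 41 mm and length L (r < R).
Enclosed charge per unit length: λ_enc = ρ·πr² = (1.29e-3)π(0.041)² = 6.813×10^-6 C/m.
Applying ∮E·dA = Q_enc/ε₀ with the end caps contributing no flux:
E = 2k|λ_enc|/r = 2(8.99×10^9)(6.813e-6)/(0.041) = 2.99×10^6 N/C.

|E| ≈ 2.99×10^6 V/m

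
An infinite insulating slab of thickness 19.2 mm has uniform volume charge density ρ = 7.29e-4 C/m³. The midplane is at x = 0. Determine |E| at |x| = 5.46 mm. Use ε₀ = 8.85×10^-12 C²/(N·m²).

By symmetry E is perpendicular to the slab. A Gaussian pillbox from −5.46 mm to +5.46 mm (face area A) lies entirely within the slab.
Q_enc = ρ·(2x)·A and flux = 2EA, so 2EA = 2ρxA/ε₀ ⇒ E = |ρ|x/ε₀.
E = (7.29×10^-4)(0.00546)/(8.85×10^-12) = 4.50×10^5 N/C.

E ≈ 4.50e5 N/C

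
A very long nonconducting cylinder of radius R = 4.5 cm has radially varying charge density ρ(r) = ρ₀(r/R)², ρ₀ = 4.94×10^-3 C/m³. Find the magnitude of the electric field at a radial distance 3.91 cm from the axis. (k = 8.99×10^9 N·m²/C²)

Choose a coaxial cylinder of radius r = 3.91 cm (arbitrary length L) as the Gaussian surface (r < R).
λ_enc = ∫₀^r ρ(r')·2πr' dr' = (2πρ₀/R²)·r^4/4 = 8.956×10^-6 C/m.
Since E is radial and uniform over the curved surface, Φ = E·2πrL = Q_enc/ε₀ = λ_enc L/ε₀.
E = 2k|λ_enc|/r = 2(8.99×10^9)(8.956×10^-6)/(0.0391) = 4.12×10^6 N/C.

E ≈ 4.12×10^6 N/C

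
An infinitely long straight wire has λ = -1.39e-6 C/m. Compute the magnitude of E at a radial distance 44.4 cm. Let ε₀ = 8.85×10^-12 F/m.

E ≈ 5.63e4 V/m

Coaxial Gaussian cylinder, radius r = 44.4 cm, length L.
Q_enc = λL, so λ_enc = -1.39e-6 C/m.
By Gauss's law (flux through the curved wall only), E·2πrL = λ_enc L/ε₀.
E = |λ_enc|/(2πε₀r) = (1.39×10^-6)/(2π·8.85×10^-12·0.444) = 5.63e4 N/C.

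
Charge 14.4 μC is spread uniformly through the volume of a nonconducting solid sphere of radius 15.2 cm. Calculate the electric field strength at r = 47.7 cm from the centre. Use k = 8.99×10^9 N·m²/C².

5.69e5 N/C

Symmetry ⇒ E = E(r) r̂. Gaussian sphere of radius r = 47.7 cm (r > R, so the entire charge is enclosed).
Q_enc = 14.4 μC = 1.44×10^-5 C.
Gauss's law: E·4πr² = Q_enc/ε₀.
E = k|Q_enc|/r² = (8.99×10^9)(1.44e-5)/(0.477)² = 5.69×10^5 N/C.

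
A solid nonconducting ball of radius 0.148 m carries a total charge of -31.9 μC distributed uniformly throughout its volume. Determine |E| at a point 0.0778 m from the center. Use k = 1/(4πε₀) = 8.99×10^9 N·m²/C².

E = 6.88e6 N/C

By spherical symmetry E is radial; choose a Gaussian sphere of radius r = 0.0778 m (r < R).
For a uniform sphere the enclosed fraction is (r/R)³, so Q_enc = (-31.9 μC)(0.0778/0.148)³ = -4.634×10^-6 C.
Gauss's law: E·4πr² = Q_enc/ε₀.
E = k|Q_enc|/r² = (8.99×10^9)(4.634e-6)/(0.0778)² = 6.88×10^6 N/C.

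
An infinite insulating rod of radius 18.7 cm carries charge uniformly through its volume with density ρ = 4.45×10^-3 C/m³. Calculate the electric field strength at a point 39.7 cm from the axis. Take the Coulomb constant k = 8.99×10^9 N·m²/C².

Coaxial Gaussian cylinder, radius r = 39.7 cm, length L (r > 18.7 cm, full cross-section enclosed).
λ_enc = ρ·πR² = (4.45×10^-3)π(0.187)² = 4.889×10^-4 C/m.
Since E is radial and uniform over the curved surface, Φ = E·2πrL = Q_enc/ε₀ = λ_enc L/ε₀.
E = 2k|λ_enc|/r = 2(8.99×10^9)(4.889e-4)/(0.397) = 2.21e7 N/C.

|E| = 2.21×10^7 N/C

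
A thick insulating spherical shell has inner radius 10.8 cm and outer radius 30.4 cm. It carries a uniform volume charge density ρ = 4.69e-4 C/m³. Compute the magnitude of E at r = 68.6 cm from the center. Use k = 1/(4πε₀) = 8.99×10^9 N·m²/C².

Symmetry ⇒ E = E(r) r̂. Gaussian sphere of radius r = 68.6 cm (r > 30.4 cm, enclosing the whole shell).
Q_enc = ρ·(4π/3)(b³ − a³) = (4.69×10^-4)·(4π/3)·((0.304)³ − (0.108)³) = 5.272e-5 C.
Applying ∮E·dA = Q_enc/ε₀ with Φ = E(4πr²):
E = k|Q_enc|/r² = (8.99×10^9)(5.272e-5)/(0.686)² = 1.01×10^6 N/C.

E ≈ 1.01×10^6 N/C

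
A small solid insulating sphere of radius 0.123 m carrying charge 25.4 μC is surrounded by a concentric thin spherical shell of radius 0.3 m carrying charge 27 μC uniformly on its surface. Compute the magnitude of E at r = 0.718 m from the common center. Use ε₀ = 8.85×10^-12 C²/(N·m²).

Symmetry ⇒ E = E(r) r̂. Gaussian sphere of radius r = 0.718 m (r > 0.3 m, enclosing both).
Q_enc = (25.4 μC) + (27 μC) = 5.24e-5 C.
Gauss's law: E·4πr² = Q_enc/ε₀.
E = |Q_enc|/(4πε₀r²) = (5.24e-5)/(4π·8.85×10^-12·(0.718)²) = 9.14×10^5 N/C.

|E| ≈ 9.14×10^5 V/m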